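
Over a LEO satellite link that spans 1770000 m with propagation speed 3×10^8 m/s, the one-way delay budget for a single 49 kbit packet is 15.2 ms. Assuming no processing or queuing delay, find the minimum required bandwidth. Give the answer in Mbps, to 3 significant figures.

Propagation delay = 1770000 / 300000000 = 5.9 ms.
Transmission budget = 15.2 − 5.9 = 9.3 ms.
R ≥ L / t_tx = 49000 bits / 0.0093 s = 5.27 Mbps.

5.27 Mbps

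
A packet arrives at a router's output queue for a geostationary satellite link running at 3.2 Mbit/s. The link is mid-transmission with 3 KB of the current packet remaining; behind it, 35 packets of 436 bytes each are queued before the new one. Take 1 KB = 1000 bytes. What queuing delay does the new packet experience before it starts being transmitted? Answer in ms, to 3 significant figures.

Each queued packet: L/R = 3488/3200000 = 1.09 ms.
35 queued → 38.15 ms.
Plus remaining 24000 bits of current packet: 7.5 ms.
Queuing delay = 45.7 ms.

45.7 ms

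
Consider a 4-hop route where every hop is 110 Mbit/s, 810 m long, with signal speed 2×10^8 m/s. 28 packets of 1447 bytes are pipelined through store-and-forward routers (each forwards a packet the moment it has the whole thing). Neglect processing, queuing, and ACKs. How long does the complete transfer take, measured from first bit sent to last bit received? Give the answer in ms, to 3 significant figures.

Per-hop transmission t_tx = L/R = 11576/110000000 = 0.105236 ms.
Per-hop propagation t_prop = 810/200000000 = 0.00405 ms.
Pipeline fill: first packet needs 4·t_tx to clear all hops; remaining 27 packets each add one t_tx.
Total = (4+28-1)·t_tx + 4·t_prop = 31·0.105236 + 4·0.00405 = 3.28 ms.

3.28 ms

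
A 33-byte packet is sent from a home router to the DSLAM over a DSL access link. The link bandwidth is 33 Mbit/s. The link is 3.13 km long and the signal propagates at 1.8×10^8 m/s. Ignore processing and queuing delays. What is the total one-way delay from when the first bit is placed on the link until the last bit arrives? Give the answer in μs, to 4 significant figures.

25.39 μs

L = 33 × 8 = 264 bits.
Transmission delay = L/R = 264 / 33000000 = 8 μs.
Propagation delay = d/s = 3130 m / 180000000 m/s = 17.3889 μs.
Total = 25.39 μs.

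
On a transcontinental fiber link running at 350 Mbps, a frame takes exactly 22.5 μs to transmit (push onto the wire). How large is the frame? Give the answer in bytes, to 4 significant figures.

984.4 bytes

L = R × t_tx = 350000000 b/s × 2.25e-05 s = 7875 bits.
In bytes: 7875 / 8 = 984.4 bytes.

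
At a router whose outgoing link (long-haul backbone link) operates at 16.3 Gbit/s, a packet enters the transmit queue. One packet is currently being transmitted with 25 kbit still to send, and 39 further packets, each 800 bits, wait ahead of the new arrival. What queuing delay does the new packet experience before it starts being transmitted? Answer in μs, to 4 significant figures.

3.448 μs

Each queued packet: L/R = 800/16300000000 = 0.0490798 μs.
39 queued → 1.91411 μs.
Plus remaining 25000 bits of current packet: 1.53374 μs.
Queuing delay = 3.448 μs.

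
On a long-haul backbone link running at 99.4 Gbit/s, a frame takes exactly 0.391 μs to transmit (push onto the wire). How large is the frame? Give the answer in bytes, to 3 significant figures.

L = R × t_tx = 99400000000 b/s × 3.91e-07 s = 38865.4 bits.
In bytes: 38865.4 / 8 = 4860 bytes.

4860 bytes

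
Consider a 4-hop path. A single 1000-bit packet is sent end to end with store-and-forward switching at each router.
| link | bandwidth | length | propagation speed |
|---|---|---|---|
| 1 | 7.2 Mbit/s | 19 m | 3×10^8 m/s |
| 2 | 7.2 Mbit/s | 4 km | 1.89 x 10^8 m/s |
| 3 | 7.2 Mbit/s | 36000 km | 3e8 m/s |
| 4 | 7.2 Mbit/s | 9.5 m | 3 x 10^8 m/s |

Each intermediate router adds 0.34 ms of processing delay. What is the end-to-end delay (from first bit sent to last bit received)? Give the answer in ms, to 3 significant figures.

Transmission delay per hop = L/R = 1000/7200000 = 0.138889 ms; 4 hops → 0.555556 ms.
Propagation delays (d/s per hop): 6.33333e-05, 0.021164, 120, 3.16667e-05 ms; sum = 120.021 ms.
Processing at 3 router(s): 3 × 0.34 ms = 1.02 ms.
End-to-end = 122 ms.

122 ms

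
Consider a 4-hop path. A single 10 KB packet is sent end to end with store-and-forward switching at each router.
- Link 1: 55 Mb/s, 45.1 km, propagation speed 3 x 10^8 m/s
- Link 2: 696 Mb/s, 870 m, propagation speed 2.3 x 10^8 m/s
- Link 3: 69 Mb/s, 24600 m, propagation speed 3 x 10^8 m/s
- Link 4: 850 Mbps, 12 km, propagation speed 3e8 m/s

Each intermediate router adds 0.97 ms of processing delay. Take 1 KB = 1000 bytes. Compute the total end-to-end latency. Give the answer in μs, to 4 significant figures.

6009 μs

L = 80000 bits.
Transmission delays (L/R per hop): 1454.55, 114.943, 1159.42, 94.1176 μs; sum = 2823.03 μs.
Propagation delays (d/s per hop): 150.333, 3.78261, 82, 40 μs; sum = 276.116 μs.
Processing at 3 router(s): 3 × 0.97 ms = 2910 μs.
End-to-end = 6009 μs.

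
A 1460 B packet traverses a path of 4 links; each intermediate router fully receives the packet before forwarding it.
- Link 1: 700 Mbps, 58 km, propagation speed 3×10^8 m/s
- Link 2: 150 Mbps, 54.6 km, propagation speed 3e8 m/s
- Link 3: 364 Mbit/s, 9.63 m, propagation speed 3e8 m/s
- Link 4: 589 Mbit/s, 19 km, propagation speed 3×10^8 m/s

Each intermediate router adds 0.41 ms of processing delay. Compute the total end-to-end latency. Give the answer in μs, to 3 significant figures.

1820 μs

L = 1460 × 8 = 11680 bits.
Transmission delays (L/R per hop): 16.6857, 77.8667, 32.0879, 19.8302 μs; sum = 146.471 μs.
Propagation delays (d/s per hop): 193.333, 182, 0.0321, 63.3333 μs; sum = 438.699 μs.
Processing at 3 router(s): 3 × 0.41 ms = 1230 μs.
End-to-end = 1820 μs.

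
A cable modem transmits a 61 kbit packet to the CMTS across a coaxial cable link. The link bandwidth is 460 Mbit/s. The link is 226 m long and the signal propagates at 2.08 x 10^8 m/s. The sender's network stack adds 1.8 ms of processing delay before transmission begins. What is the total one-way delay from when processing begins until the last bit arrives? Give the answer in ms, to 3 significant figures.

1.93 ms

L = 61000 bits.
Transmission delay = L/R = 61000 / 460000000 = 0.132609 ms.
Propagation delay = d/s = 226 m / 208000000 m/s = 0.00108654 ms.
Plus processing delay 1.8 ms = 1.8 ms.
Total = 1.93 ms.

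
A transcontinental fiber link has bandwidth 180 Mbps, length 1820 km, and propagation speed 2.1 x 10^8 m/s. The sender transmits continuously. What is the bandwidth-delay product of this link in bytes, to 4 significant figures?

195000 bytes

Propagation delay = 1820000 / 210000000 = 0.00866667 s.
BDP = R × t_prop = 180000000 × 0.00866667 = 1560000 bits.
In bytes: 1560000/8 = 195000 bytes.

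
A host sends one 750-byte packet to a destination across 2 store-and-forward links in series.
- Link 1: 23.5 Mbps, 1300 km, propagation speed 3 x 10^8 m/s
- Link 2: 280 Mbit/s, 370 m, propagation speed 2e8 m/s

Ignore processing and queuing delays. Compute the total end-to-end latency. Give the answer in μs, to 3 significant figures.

L = 750 × 8 = 6000 bits.
Transmission delays (L/R per hop): 255.319, 21.4286 μs; sum = 276.748 μs.
Propagation delays (d/s per hop): 4333.33, 1.85 μs; sum = 4335.18 μs.
End-to-end = 4610 μs.

4610 μs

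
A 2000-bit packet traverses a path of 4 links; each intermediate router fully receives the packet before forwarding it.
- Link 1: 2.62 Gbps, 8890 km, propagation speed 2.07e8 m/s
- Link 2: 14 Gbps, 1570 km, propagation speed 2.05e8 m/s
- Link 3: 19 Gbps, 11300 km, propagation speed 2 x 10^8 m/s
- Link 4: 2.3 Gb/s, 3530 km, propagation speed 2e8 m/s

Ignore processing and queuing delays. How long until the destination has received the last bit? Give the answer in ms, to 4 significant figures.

124.8 ms

Transmission delays (L/R per hop): 0.000763359, 0.000142857, 0.000105263, 0.000869565 ms; sum = 0.00188104 ms.
Propagation delays (d/s per hop): 42.9469, 7.65854, 56.5, 17.65 ms; sum = 124.755 ms.
End-to-end = 124.8 ms.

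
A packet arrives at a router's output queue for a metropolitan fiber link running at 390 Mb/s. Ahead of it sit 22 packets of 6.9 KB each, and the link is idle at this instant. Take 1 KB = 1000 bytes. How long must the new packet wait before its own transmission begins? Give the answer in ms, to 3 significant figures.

Each queued packet: L/R = 55200/390000000 = 0.141538 ms.
22 queued → 3.11385 ms.
Queuing delay = 3.11 ms.

3.11 ms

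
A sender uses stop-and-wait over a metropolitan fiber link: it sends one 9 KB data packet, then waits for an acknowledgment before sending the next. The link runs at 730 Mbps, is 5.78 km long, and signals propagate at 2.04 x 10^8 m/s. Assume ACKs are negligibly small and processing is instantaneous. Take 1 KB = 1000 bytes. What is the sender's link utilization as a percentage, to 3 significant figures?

63.5 %

t_tx = L/R = 72000/730000000 = 9.86301e-05 s.
t_prop = 5780/204000000 = 2.83333e-05 s; RTT = 5.66667e-05 s.
Cycle = t_tx + RTT = 0.000155297 s.
Utilization = t_tx / cycle = 9.86301e-05/0.000155297 = 63.5 %.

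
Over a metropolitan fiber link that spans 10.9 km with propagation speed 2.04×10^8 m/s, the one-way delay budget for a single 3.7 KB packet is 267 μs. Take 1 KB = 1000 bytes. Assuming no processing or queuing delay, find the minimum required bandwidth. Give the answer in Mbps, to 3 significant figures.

139 Mbps

L = 29600 bits.
Propagation delay = 10900 / 204000000 = 53.4314 μs.
Transmission budget = 267 − 53.4314 = 213.569 μs.
R ≥ L / t_tx = 29600 bits / 0.000213569 s = 139 Mbps.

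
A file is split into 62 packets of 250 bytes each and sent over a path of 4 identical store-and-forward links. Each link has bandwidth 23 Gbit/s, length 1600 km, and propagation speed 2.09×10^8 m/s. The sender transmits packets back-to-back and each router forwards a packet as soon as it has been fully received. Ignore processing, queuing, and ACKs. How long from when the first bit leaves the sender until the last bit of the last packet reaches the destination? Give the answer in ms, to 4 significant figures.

Per-hop transmission t_tx = L/R = 2000/23000000000 = 8.69565e-05 ms.
Per-hop propagation t_prop = 1600000/209000000 = 7.6555 ms.
Pipeline fill: first packet needs 4·t_tx to clear all hops; remaining 61 packets each add one t_tx.
Total = (4+62-1)·t_tx + 4·t_prop = 65·8.69565e-05 + 4·7.6555 = 30.63 ms.

30.63 ms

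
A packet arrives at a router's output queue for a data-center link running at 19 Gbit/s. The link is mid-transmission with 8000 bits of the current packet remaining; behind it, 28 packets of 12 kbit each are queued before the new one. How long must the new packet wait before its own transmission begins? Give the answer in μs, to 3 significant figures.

Each queued packet: L/R = 12000/19000000000 = 0.631579 μs.
28 queued → 17.6842 μs.
Plus remaining 8000 bits of current packet: 0.421053 μs.
Queuing delay = 18.1 μs.

18.1 μs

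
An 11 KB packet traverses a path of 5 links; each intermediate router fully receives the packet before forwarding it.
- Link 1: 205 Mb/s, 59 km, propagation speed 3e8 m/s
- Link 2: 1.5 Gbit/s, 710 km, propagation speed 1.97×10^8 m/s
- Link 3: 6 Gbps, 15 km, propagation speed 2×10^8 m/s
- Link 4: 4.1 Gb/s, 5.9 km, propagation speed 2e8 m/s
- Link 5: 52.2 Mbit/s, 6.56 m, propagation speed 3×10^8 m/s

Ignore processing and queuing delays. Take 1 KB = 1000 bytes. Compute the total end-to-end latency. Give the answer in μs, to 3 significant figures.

L = 88000 bits.
Transmission delays (L/R per hop): 429.268, 58.6667, 14.6667, 21.4634, 1685.82 μs; sum = 2209.89 μs.
Propagation delays (d/s per hop): 196.667, 3604.06, 75, 29.5, 0.0218667 μs; sum = 3905.25 μs.
End-to-end = 6120 μs.

6120 μs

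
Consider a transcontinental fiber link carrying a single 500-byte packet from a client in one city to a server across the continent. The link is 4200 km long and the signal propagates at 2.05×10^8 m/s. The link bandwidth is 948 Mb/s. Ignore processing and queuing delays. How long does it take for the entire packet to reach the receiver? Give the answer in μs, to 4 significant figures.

L = 500 × 8 = 4000 bits.
Transmission delay = L/R = 4000 / 948000000 = 4.21941 μs.
Propagation delay = d/s = 4200000 m / 2.05e+08 m/s = 20487.8 μs.
Total = 20490 μs.

20490 μs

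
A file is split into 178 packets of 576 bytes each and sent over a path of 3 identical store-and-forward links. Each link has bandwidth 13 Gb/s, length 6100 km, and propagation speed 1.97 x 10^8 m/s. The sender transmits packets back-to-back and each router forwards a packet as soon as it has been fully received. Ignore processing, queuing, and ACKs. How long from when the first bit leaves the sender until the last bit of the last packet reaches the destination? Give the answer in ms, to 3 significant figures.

93.0 ms

Per-hop transmission t_tx = L/R = 4608/13000000000 = 0.000354462 ms.
Per-hop propagation t_prop = 6100000/197000000 = 30.9645 ms.
Pipeline fill: first packet needs 3·t_tx to clear all hops; remaining 177 packets each add one t_tx.
Total = (3+178-1)·t_tx + 3·t_prop = 180·0.000354462 + 3·30.9645 = 93.0 ms.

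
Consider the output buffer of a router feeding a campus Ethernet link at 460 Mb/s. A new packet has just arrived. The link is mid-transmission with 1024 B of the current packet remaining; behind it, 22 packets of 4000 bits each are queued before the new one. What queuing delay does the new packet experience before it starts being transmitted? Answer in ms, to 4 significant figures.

Each queued packet: L/R = 4000/460000000 = 0.00869565 ms.
22 queued → 0.191304 ms.
Plus remaining 8192 bits of current packet: 0.0178087 ms.
Queuing delay = 0.2091 ms.

0.2091 ms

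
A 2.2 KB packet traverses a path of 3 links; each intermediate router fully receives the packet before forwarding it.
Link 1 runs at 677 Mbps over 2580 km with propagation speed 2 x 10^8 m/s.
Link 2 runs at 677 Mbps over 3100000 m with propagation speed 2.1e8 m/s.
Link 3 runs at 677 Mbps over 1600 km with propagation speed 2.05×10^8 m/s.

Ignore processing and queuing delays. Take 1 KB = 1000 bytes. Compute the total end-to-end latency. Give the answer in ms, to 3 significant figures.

35.5 ms

L = 17600 bits.
Transmission delay per hop = L/R = 17600/677000000 = 0.025997 ms; 3 hops → 0.0779911 ms.
Propagation delays (d/s per hop): 12.9, 14.7619, 7.80488 ms; sum = 35.4668 ms.
End-to-end = 35.5 ms.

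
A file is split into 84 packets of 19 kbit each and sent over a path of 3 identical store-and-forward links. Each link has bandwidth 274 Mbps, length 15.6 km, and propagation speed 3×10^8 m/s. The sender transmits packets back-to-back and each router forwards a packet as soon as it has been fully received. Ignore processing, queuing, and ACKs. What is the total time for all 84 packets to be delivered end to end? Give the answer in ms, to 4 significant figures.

6.120 ms

Per-hop transmission t_tx = L/R = 19000/274000000 = 0.0693431 ms.
Per-hop propagation t_prop = 15600/300000000 = 0.052 ms.
Pipeline fill: first packet needs 3·t_tx to clear all hops; remaining 83 packets each add one t_tx.
Total = (3+84-1)·t_tx + 3·t_prop = 86·0.0693431 + 3·0.052 = 6.120 ms.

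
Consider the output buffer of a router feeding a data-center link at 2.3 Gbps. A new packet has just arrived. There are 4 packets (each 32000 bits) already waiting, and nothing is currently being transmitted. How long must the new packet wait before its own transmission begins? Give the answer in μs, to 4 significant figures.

Each queued packet: L/R = 32000/2300000000 = 13.913 μs.
4 queued → 55.6522 μs.
Queuing delay = 55.65 μs.

55.65 μs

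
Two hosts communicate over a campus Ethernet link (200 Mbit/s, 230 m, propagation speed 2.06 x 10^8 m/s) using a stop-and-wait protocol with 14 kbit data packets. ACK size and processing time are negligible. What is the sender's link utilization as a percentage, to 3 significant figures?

96.9 %

t_tx = L/R = 14000/200000000 = 7e-05 s.
t_prop = 230/206000000 = 1.1165e-06 s; RTT = 2.23301e-06 s.
Cycle = t_tx + RTT = 7.2233e-05 s.
Utilization = t_tx / cycle = 7e-05/7.2233e-05 = 96.9 %.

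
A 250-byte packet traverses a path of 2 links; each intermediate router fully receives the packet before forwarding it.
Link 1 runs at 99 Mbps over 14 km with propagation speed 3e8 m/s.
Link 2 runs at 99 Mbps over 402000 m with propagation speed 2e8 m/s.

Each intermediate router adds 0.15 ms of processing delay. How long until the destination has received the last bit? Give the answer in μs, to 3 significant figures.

2250 μs

L = 250 × 8 = 2000 bits.
Transmission delay per hop = L/R = 2000/99000000 = 20.202 μs; 2 hops → 40.404 μs.
Propagation delays (d/s per hop): 46.6667, 2010 μs; sum = 2056.67 μs.
Processing at 1 router(s): 1 × 0.15 ms = 150 μs.
End-to-end = 2250 μs.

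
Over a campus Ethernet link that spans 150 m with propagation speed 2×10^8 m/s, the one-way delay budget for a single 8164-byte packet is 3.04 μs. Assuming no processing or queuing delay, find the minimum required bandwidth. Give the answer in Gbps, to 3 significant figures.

L = 65312 bits.
Propagation delay = 150 / 200000000 = 0.75 μs.
Transmission budget = 3.04 − 0.75 = 2.29 μs.
R ≥ L / t_tx = 65312 bits / 2.29e-06 s = 28.5 Gbps.

28.5 Gbps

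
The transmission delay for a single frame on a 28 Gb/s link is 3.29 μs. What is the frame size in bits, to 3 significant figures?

L = R × t_tx = 28000000000 b/s × 3.29e-06 s = 92120 bits.

92100 bits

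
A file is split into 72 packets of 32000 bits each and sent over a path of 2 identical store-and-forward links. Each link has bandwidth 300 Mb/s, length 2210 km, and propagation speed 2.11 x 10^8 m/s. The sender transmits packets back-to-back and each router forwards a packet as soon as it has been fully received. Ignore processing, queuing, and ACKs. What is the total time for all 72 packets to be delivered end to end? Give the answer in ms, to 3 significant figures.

28.7 ms

Per-hop transmission t_tx = L/R = 32000/300000000 = 0.106667 ms.
Per-hop propagation t_prop = 2210000/211000000 = 10.4739 ms.
Pipeline fill: first packet needs 2·t_tx to clear all hops; remaining 71 packets each add one t_tx.
Total = (2+72-1)·t_tx + 2·t_prop = 73·0.106667 + 2·10.4739 = 28.7 ms.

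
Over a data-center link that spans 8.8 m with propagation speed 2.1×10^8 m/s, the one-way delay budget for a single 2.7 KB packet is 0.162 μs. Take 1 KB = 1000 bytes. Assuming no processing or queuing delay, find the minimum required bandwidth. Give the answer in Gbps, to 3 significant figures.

L = 21600 bits.
Propagation delay = 8.8 / 210000000 = 0.0419048 μs.
Transmission budget = 0.162 − 0.0419048 = 0.120095 μs.
R ≥ L / t_tx = 21600 bits / 1.20095e-07 s = 180 Gbps.

180 Gbps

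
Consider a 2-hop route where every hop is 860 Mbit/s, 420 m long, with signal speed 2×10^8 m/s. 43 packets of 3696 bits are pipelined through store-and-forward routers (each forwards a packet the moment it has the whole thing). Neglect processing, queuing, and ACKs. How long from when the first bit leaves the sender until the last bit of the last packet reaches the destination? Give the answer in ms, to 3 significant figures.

0.193 ms

Per-hop transmission t_tx = L/R = 3696/860000000 = 0.00429767 ms.
Per-hop propagation t_prop = 420/200000000 = 0.0021 ms.
Pipeline fill: first packet needs 2·t_tx to clear all hops; remaining 42 packets each add one t_tx.
Total = (2+43-1)·t_tx + 2·t_prop = 44·0.00429767 + 2·0.0021 = 0.193 ms.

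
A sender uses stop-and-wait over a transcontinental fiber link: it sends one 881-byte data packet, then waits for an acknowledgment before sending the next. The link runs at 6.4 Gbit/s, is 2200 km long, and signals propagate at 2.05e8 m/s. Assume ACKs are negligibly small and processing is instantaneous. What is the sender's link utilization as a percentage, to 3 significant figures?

0.00513 %

t_tx = L/R = 7048/6400000000 = 1.10125e-06 s.
t_prop = 2200000/2.05e+08 = 0.0107317 s; RTT = 0.0214634 s.
Cycle = t_tx + RTT = 0.0214645 s.
Utilization = t_tx / cycle = 1.10125e-06/0.0214645 = 0.00513 %.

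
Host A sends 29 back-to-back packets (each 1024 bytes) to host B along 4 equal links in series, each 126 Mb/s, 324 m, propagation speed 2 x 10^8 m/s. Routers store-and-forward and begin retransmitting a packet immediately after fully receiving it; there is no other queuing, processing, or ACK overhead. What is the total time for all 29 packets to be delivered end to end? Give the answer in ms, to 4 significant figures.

2.087 ms

Per-hop transmission t_tx = L/R = 8192/126000000 = 0.0650159 ms.
Per-hop propagation t_prop = 324/200000000 = 0.00162 ms.
Pipeline fill: first packet needs 4·t_tx to clear all hops; remaining 28 packets each add one t_tx.
Total = (4+29-1)·t_tx + 4·t_prop = 32·0.0650159 + 4·0.00162 = 2.087 ms.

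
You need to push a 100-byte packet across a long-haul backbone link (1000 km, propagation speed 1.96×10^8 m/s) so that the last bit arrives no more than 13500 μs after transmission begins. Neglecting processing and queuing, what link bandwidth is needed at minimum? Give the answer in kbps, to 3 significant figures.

L = 800 bits.
Propagation delay = 1000000 / 196000000 = 5102.04 μs.
Transmission budget = 13500 − 5102.04 = 8397.96 μs.
R ≥ L / t_tx = 800 bits / 0.00839796 s = 95.3 kbps.

95.3 kbps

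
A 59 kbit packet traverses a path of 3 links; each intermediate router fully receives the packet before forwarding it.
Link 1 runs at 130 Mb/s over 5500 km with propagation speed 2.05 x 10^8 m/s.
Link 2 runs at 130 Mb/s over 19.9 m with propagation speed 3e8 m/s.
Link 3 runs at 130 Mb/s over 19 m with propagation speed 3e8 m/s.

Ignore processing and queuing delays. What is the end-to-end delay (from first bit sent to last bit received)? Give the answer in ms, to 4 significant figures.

28.19 ms

L = 59000 bits.
Transmission delay per hop = L/R = 59000/130000000 = 0.453846 ms; 3 hops → 1.36154 ms.
Propagation delays (d/s per hop): 26.8293, 6.63333e-05, 6.33333e-05 ms; sum = 26.8294 ms.
End-to-end = 28.19 ms.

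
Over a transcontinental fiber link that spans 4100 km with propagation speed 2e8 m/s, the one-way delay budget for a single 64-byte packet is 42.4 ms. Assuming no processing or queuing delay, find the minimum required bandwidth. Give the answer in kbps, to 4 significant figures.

L = 512 bits.
Propagation delay = 4100000 / 200000000 = 20.5 ms.
Transmission budget = 42.4 − 20.5 = 21.9 ms.
R ≥ L / t_tx = 512 bits / 0.0219 s = 23.38 kbps.

23.38 kbps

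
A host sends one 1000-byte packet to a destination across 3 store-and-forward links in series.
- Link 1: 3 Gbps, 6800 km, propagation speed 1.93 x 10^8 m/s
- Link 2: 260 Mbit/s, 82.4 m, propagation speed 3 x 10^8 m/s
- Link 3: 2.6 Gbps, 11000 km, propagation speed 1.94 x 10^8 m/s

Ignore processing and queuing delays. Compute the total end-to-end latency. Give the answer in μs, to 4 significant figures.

L = 1000 × 8 = 8000 bits.
Transmission delays (L/R per hop): 2.66667, 30.7692, 3.07692 μs; sum = 36.5128 μs.
Propagation delays (d/s per hop): 35233.2, 0.274667, 56701 μs; sum = 91934.5 μs.
End-to-end = 91970 μs.

91970 μs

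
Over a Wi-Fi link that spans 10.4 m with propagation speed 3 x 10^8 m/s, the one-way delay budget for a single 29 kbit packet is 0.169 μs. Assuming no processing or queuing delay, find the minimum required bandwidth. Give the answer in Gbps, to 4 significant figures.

215.9 Gbps

Propagation delay = 10.4 / 300000000 = 0.0346667 μs.
Transmission budget = 0.169 − 0.0346667 = 0.134333 μs.
R ≥ L / t_tx = 29000 bits / 1.34333e-07 s = 215.9 Gbps.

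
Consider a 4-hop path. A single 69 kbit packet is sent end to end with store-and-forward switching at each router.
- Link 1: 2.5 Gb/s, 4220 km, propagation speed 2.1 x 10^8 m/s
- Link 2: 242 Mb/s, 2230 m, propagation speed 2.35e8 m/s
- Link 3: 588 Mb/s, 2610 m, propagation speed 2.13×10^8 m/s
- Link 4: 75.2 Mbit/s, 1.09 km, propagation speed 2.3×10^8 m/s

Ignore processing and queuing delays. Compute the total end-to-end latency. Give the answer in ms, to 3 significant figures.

L = 69000 bits.
Transmission delays (L/R per hop): 0.0276, 0.285124, 0.117347, 0.917553 ms; sum = 1.34762 ms.
Propagation delays (d/s per hop): 20.0952, 0.00948936, 0.0122535, 0.00473913 ms; sum = 20.1217 ms.
End-to-end = 21.5 ms.

21.5 ms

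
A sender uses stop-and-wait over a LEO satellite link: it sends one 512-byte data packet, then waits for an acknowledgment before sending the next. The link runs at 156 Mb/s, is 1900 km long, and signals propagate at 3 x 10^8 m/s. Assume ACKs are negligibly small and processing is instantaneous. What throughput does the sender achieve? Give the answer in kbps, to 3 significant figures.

t_tx = L/R = 4096/156000000 = 2.62564e-05 s.
t_prop = 1900000/300000000 = 0.00633333 s; RTT = 0.0126667 s.
Cycle = t_tx + RTT = 0.0126929 s.
Throughput = L / cycle = 4096 / 0.0126929 = 323 kbps.

323 kbps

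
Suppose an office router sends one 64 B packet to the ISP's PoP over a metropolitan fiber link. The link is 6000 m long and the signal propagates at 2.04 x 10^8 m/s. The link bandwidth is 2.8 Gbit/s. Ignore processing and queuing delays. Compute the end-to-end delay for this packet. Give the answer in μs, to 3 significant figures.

L = 64 × 8 = 512 bits.
Transmission delay = L/R = 512 / 2800000000 = 0.182857 μs.
Propagation delay = d/s = 6000 m / 204000000 m/s = 29.4118 μs.
Total = 29.6 μs.

29.6 μs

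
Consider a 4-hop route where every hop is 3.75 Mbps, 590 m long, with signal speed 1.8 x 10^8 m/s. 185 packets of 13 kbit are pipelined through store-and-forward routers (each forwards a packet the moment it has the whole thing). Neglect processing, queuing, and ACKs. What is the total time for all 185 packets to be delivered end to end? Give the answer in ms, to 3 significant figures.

652 ms

Per-hop transmission t_tx = L/R = 13000/3750000 = 3.46667 ms.
Per-hop propagation t_prop = 590/180000000 = 0.00327778 ms.
Pipeline fill: first packet needs 4·t_tx to clear all hops; remaining 184 packets each add one t_tx.
Total = (4+185-1)·t_tx + 4·t_prop = 188·3.46667 + 4·0.00327778 = 652 ms.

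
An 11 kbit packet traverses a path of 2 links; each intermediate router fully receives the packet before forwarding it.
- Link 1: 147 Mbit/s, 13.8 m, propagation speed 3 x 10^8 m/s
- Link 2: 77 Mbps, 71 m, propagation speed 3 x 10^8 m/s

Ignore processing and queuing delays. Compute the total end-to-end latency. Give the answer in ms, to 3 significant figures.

0.218 ms

L = 11000 bits.
Transmission delays (L/R per hop): 0.0748299, 0.142857 ms; sum = 0.217687 ms.
Propagation delays (d/s per hop): 4.6e-05, 0.000236667 ms; sum = 0.000282667 ms.
End-to-end = 0.218 ms.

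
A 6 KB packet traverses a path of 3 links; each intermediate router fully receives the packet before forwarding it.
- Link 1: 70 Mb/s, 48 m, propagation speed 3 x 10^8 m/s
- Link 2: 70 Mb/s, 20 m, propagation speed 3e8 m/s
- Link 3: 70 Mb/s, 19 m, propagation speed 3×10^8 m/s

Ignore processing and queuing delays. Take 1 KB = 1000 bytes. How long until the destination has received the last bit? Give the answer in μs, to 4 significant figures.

L = 48000 bits.
Transmission delay per hop = L/R = 48000/70000000 = 685.714 μs; 3 hops → 2057.14 μs.
Propagation delays (d/s per hop): 0.16, 0.0666667, 0.0633333 μs; sum = 0.29 μs.
End-to-end = 2057 μs.

2057 μs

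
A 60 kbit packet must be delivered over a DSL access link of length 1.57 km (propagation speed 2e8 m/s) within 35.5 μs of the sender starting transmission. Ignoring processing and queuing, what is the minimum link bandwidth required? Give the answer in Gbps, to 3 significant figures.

Propagation delay = 1570 / 200000000 = 7.85 μs.
Transmission budget = 35.5 − 7.85 = 27.65 μs.
R ≥ L / t_tx = 60000 bits / 2.765e-05 s = 2.17 Gbps.

2.17 Gbps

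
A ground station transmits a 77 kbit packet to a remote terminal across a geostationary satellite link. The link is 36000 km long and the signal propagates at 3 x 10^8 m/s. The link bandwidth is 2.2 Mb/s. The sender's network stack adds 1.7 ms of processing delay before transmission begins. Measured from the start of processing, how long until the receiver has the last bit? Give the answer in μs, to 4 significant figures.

L = 77000 bits.
Transmission delay = L/R = 77000 / 2200000 = 35000 μs.
Propagation delay = d/s = 36000000 m / 300000000 m/s = 120000 μs.
Plus processing delay 1.7 ms = 1700 μs.
Total = 156700 μs.

156700 μs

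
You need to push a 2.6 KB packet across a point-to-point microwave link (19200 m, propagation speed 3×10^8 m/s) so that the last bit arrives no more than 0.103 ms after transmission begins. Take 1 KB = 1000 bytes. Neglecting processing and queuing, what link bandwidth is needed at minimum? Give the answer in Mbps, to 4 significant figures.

L = 20800 bits.
Propagation delay = 19200 / 300000000 = 0.064 ms.
Transmission budget = 0.103 − 0.064 = 0.039 ms.
R ≥ L / t_tx = 20800 bits / 3.9e-05 s = 533.3 Mbps.

533.3 Mbps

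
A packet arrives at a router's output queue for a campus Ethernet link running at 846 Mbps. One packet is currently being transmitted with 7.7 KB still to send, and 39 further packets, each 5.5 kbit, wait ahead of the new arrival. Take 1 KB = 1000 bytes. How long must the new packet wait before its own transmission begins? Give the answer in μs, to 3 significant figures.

326 μs

Each queued packet: L/R = 5500/846000000 = 6.50118 μs.
39 queued → 253.546 μs.
Plus remaining 61600 bits of current packet: 72.8132 μs.
Queuing delay = 326 μs.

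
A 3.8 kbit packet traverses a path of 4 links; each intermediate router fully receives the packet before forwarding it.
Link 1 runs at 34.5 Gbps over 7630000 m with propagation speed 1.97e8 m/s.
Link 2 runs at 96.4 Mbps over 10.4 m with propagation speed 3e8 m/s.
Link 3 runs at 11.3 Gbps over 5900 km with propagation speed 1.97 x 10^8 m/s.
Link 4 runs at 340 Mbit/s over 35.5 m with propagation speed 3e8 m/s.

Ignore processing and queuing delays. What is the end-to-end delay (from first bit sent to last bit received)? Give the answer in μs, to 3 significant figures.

68700 μs

L = 3800 bits.
Transmission delays (L/R per hop): 0.110145, 39.4191, 0.336283, 11.1765 μs; sum = 51.042 μs.
Propagation delays (d/s per hop): 38731, 0.0346667, 29949.2, 0.118333 μs; sum = 68680.4 μs.
End-to-end = 68700 μs.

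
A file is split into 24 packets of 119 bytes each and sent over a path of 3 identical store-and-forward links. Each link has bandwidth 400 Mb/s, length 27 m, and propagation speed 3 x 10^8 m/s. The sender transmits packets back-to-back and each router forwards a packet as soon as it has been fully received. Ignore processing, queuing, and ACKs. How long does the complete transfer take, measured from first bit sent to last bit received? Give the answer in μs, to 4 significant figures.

62.15 μs

Per-hop transmission t_tx = L/R = 952/400000000 = 2.38 μs.
Per-hop propagation t_prop = 27/300000000 = 0.09 μs.
Pipeline fill: first packet needs 3·t_tx to clear all hops; remaining 23 packets each add one t_tx.
Total = (3+24-1)·t_tx + 3·t_prop = 26·2.38 + 3·0.09 = 62.15 μs.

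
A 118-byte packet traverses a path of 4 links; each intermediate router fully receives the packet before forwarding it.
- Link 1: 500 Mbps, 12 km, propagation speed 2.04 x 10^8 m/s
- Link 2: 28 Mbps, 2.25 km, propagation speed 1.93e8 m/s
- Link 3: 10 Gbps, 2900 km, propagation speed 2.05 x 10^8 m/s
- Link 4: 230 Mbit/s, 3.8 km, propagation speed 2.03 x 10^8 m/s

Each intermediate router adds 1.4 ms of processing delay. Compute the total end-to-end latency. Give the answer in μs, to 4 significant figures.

18480 μs

L = 118 × 8 = 944 bits.
Transmission delays (L/R per hop): 1.888, 33.7143, 0.0944, 4.10435 μs; sum = 39.801 μs.
Propagation delays (d/s per hop): 58.8235, 11.658, 14146.3, 18.7192 μs; sum = 14235.5 μs.
Processing at 3 router(s): 3 × 1.4 ms = 4200 μs.
End-to-end = 18480 μs.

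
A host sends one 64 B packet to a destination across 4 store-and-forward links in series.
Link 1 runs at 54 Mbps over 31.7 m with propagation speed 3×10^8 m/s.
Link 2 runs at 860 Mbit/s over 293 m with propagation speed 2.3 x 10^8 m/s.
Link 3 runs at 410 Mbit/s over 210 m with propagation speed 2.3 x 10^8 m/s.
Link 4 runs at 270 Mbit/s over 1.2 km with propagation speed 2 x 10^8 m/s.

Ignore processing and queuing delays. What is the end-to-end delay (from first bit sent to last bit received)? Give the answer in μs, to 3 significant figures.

L = 64 × 8 = 512 bits.
Transmission delays (L/R per hop): 9.48148, 0.595349, 1.24878, 1.8963 μs; sum = 13.2219 μs.
Propagation delays (d/s per hop): 0.105667, 1.27391, 0.913043, 6 μs; sum = 8.29262 μs.
End-to-end = 21.5 μs.

21.5 μs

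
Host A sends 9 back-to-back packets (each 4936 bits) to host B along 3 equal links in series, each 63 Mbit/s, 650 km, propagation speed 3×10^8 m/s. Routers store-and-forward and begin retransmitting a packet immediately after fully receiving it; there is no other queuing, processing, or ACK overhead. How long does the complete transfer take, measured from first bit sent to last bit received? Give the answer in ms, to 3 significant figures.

7.36 ms

Per-hop transmission t_tx = L/R = 4936/63000000 = 0.0783492 ms.
Per-hop propagation t_prop = 650000/300000000 = 2.16667 ms.
Pipeline fill: first packet needs 3·t_tx to clear all hops; remaining 8 packets each add one t_tx.
Total = (3+9-1)·t_tx + 3·t_prop = 11·0.0783492 + 3·2.16667 = 7.36 ms.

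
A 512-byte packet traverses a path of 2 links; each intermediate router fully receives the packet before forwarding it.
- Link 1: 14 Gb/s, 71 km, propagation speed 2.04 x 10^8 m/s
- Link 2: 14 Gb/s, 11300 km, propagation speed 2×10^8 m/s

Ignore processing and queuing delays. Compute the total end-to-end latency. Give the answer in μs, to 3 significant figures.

56800 μs

L = 512 × 8 = 4096 bits.
Transmission delay per hop = L/R = 4096/14000000000 = 0.292571 μs; 2 hops → 0.585143 μs.
Propagation delays (d/s per hop): 348.039, 56500 μs; sum = 56848 μs.
End-to-end = 56800 μs.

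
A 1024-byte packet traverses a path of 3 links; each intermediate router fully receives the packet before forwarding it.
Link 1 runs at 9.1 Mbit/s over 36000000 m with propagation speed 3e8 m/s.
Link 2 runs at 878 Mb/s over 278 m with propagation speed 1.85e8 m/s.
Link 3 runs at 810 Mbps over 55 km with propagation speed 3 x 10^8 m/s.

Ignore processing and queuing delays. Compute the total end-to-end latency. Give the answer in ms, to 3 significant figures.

L = 1024 × 8 = 8192 bits.
Transmission delays (L/R per hop): 0.90022, 0.0093303, 0.0101136 ms; sum = 0.919664 ms.
Propagation delays (d/s per hop): 120, 0.0015027, 0.183333 ms; sum = 120.185 ms.
End-to-end = 121 ms.

121 ms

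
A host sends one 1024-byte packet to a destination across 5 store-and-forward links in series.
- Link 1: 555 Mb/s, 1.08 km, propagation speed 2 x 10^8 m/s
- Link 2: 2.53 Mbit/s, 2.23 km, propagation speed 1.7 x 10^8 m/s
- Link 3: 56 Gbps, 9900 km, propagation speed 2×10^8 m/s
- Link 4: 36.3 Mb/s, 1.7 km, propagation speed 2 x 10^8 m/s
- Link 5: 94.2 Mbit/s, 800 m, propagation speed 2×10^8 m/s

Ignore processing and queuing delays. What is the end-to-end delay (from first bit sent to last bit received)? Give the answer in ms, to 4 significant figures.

53.10 ms

L = 1024 × 8 = 8192 bits.
Transmission delays (L/R per hop): 0.0147604, 3.23794, 0.000146286, 0.225675, 0.0869639 ms; sum = 3.56549 ms.
Propagation delays (d/s per hop): 0.0054, 0.0131176, 49.5, 0.0085, 0.004 ms; sum = 49.531 ms.
End-to-end = 53.10 ms.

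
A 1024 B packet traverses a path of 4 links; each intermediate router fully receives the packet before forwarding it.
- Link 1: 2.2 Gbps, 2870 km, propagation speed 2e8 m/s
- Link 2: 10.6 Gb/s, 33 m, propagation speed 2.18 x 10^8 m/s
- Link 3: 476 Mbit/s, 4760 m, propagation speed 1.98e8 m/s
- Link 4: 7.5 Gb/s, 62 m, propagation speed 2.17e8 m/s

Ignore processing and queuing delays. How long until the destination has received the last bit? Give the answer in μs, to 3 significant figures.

L = 1024 × 8 = 8192 bits.
Transmission delays (L/R per hop): 3.72364, 0.77283, 17.2101, 1.09227 μs; sum = 22.7988 μs.
Propagation delays (d/s per hop): 14350, 0.151376, 24.0404, 0.285714 μs; sum = 14374.5 μs.
End-to-end = 14400 μs.

14400 μs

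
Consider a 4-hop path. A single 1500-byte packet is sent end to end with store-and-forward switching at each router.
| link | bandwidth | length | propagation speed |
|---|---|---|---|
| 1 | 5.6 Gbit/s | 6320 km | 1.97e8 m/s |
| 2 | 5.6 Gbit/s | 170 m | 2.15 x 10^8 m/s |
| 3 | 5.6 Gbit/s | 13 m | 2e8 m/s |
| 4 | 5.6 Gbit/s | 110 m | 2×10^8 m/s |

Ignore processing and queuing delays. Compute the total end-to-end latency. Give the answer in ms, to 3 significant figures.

32.1 ms

L = 1500 × 8 = 12000 bits.
Transmission delay per hop = L/R = 12000/5600000000 = 0.00214286 ms; 4 hops → 0.00857143 ms.
Propagation delays (d/s per hop): 32.0812, 0.000790698, 6.5e-05, 0.00055 ms; sum = 32.0826 ms.
End-to-end = 32.1 ms.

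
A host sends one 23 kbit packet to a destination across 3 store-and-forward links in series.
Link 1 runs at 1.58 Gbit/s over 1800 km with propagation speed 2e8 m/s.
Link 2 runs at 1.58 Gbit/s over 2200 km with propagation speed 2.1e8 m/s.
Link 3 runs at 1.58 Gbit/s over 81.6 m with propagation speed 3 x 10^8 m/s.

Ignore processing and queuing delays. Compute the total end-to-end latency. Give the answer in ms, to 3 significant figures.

19.5 ms

L = 23000 bits.
Transmission delay per hop = L/R = 23000/1580000000 = 0.014557 ms; 3 hops → 0.0436709 ms.
Propagation delays (d/s per hop): 9, 10.4762, 0.000272 ms; sum = 19.4765 ms.
End-to-end = 19.5 ms.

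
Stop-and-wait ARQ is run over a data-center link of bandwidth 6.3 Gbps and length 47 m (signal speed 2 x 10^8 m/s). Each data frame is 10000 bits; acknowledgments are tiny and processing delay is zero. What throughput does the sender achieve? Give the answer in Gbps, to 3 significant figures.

4.86 Gbps

t_tx = L/R = 10000/6300000000 = 1.5873e-06 s.
t_prop = 47/200000000 = 2.35e-07 s; RTT = 4.7e-07 s.
Cycle = t_tx + RTT = 2.0573e-06 s.
Throughput = L / cycle = 10000 / 2.0573e-06 = 4.86 Gbps.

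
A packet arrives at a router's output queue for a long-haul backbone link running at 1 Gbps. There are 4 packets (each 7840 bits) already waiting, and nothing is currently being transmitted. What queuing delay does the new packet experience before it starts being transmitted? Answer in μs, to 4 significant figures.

Each queued packet: L/R = 7840/1000000000 = 7.84 μs.
4 queued → 31.36 μs.
Queuing delay = 31.36 μs.

31.36 μs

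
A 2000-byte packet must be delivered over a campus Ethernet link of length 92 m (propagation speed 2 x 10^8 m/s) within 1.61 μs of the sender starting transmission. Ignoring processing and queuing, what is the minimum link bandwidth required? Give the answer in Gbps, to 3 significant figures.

13.9 Gbps

L = 16000 bits.
Propagation delay = 92 / 200000000 = 0.46 μs.
Transmission budget = 1.61 − 0.46 = 1.15 μs.
R ≥ L / t_tx = 16000 bits / 1.15e-06 s = 13.9 Gbps.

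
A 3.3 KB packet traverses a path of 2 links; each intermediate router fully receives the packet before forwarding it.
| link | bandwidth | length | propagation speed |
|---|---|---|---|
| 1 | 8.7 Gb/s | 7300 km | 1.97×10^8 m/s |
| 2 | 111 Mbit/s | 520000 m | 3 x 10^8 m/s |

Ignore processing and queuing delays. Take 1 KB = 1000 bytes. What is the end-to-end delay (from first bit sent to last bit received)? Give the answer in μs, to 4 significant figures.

39030 μs

L = 26400 bits.
Transmission delays (L/R per hop): 3.03448, 237.838 μs; sum = 240.872 μs.
Propagation delays (d/s per hop): 37055.8, 1733.33 μs; sum = 38789.2 μs.
End-to-end = 39030 μs.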